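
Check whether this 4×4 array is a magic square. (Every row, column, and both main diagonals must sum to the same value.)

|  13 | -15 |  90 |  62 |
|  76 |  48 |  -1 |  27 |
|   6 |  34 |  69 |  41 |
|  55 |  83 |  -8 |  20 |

Row 1: 13 + (-15) + 90 + 62 = 150.
Row 2: 76 + 48 + (-1) + 27 = 150.
Row 3: 6 + 34 + 69 + 41 = 150.
Row 4: 55 + 83 + (-8) + 20 = 150.
Column 1: 13 + 76 + 6 + 55 = 150.
Column 2: -15 + 48 + 34 + 83 = 150.
Column 3: 90 + (-1) + 69 + (-8) = 150.
Column 4: 62 + 27 + 41 + 20 = 150.
Main diagonal: 13 + 48 + 69 + 20 = 150.
Anti-diagonal: 62 + (-1) + 34 + 55 = 150.
All lines sum to 150.

Yes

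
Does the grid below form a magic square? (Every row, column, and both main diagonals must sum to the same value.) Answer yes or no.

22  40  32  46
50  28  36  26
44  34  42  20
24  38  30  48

Yes

Row 1: 22 + 40 + 32 + 46 = 140.
Row 2: 50 + 28 + 36 + 26 = 140.
Row 3: 44 + 34 + 42 + 20 = 140.
Row 4: 24 + 38 + 30 + 48 = 140.
Column 1: 22 + 50 + 44 + 24 = 140.
Column 2: 40 + 28 + 34 + 38 = 140.
Column 3: 32 + 36 + 42 + 30 = 140.
Column 4: 46 + 26 + 20 + 48 = 140.
Main diagonal: 22 + 28 + 42 + 48 = 140.
Anti-diagonal: 46 + 36 + 34 + 24 = 140.
All lines sum to 140.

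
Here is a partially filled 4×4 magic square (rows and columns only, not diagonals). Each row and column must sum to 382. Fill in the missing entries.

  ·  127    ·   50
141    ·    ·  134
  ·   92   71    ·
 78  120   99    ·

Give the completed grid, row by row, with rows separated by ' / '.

57 127 148 50 / 141 43 64 134 / 106 92 71 113 / 78 120 99 85

From row 4, 382 − (78 + 120 + 99) gives (4,4) = 85.
Column 2 must total 382; the given cells sum to 339, so (2,2) = 43.
Column 4: 50 + 134 + 85 + ? = 382, so (3,4) = 113.
Row 2 must total 382; the given cells sum to 318, so (2,3) = 64.
From row 3, 382 − (92 + 71 + 113) gives (3,1) = 106.
Using column 1: 141 + 106 + 78 + ? → (1,1) = 382 − 325 = 57.
Using column 3: 64 + 71 + 99 + ? → (1,3) = 382 − 234 = 148.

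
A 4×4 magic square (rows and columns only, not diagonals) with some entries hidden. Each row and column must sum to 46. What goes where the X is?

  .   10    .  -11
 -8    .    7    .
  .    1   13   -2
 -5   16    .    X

31

Row 3 needs 46; the known cells sum to 12, so (3,1) = 34.
Column 1 must total 46; the given cells sum to 21, so (1,1) = 25.
Using column 2: 10 + 1 + 16 + ? → (2,2) = 46 − 27 = 19.
Using row 1: 25 + 10 + (-11) + ? → (1,3) = 46 − 24 = 22.
Row 2: -8 + 19 + 7 + ? = 46, so (2,4) = 28.
Column 3 must total 46; the given cells sum to 42, so (4,3) = 4.
Column 4: -11 + 28 + (-2) + ? = 46, so (4,4) = 31.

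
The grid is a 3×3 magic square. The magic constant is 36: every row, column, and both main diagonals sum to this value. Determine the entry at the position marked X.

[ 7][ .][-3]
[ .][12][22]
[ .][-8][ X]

Row 1 needs 36; the known cells sum to 4, so (1,2) = 32.
The remaining cell in row 2 is (2,1) = 36 − 34 = 2.
The remaining cell in column 1 is (3,1) = 36 − 9 = 27.
Using column 3: -3 + 22 + ? → (3,3) = 36 − 19 = 17.

17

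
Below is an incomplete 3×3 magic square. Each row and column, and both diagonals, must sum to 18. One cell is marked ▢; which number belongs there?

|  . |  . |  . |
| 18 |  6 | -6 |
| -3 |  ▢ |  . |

12

The remaining cell in column 1 is (1,1) = 18 − 15 = 3.
Using main diagonal: 3 + 6 + ? → (3,3) = 18 − 9 = 9.
Anti-diagonal: 6 + (-3) + ? = 18, so (1,3) = 15.
Row 1: 3 + 15 + ? = 18, so (1,2) = 0.
Row 3 must total 18; the given cells sum to 6, so (3,2) = 12.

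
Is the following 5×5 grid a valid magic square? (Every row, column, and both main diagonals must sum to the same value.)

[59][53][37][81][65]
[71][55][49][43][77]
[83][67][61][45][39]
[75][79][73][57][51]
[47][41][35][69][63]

No — row 4 sums to 335 but row 3 sums to 295.

Row 1: 59 + 53 + 37 + 81 + 65 = 295.
Row 2: 71 + 55 + 49 + 43 + 77 = 295.
Row 3: 83 + 67 + 61 + 45 + 39 = 295.
Row 4: 75 + 79 + 73 + 57 + 51 = 335.
Row 5: 47 + 41 + 35 + 69 + 63 = 255.
Column 1: 59 + 71 + 83 + 75 + 47 = 335.
Column 2: 53 + 55 + 67 + 79 + 41 = 295.
Column 3: 37 + 49 + 61 + 73 + 35 = 255.
Column 4: 81 + 43 + 45 + 57 + 69 = 295.
Column 5: 65 + 77 + 39 + 51 + 63 = 295.
Main diagonal: 59 + 55 + 61 + 57 + 63 = 295.
Anti-diagonal: 65 + 43 + 61 + 79 + 47 = 295.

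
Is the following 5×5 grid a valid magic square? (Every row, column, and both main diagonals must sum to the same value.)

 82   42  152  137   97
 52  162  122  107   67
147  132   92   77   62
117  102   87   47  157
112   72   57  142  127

Yes

Row 1: 82 + 42 + 152 + 137 + 97 = 510.
Row 2: 52 + 162 + 122 + 107 + 67 = 510.
Row 3: 147 + 132 + 92 + 77 + 62 = 510.
Row 4: 117 + 102 + 87 + 47 + 157 = 510.
Row 5: 112 + 72 + 57 + 142 + 127 = 510.
Column 1: 82 + 52 + 147 + 117 + 112 = 510.
Column 2: 42 + 162 + 132 + 102 + 72 = 510.
Column 3: 152 + 122 + 92 + 87 + 57 = 510.
Column 4: 137 + 107 + 77 + 47 + 142 = 510.
Column 5: 97 + 67 + 62 + 157 + 127 = 510.
Main diagonal: 82 + 162 + 92 + 47 + 127 = 510.
Anti-diagonal: 97 + 107 + 92 + 102 + 112 = 510.
All lines sum to 510.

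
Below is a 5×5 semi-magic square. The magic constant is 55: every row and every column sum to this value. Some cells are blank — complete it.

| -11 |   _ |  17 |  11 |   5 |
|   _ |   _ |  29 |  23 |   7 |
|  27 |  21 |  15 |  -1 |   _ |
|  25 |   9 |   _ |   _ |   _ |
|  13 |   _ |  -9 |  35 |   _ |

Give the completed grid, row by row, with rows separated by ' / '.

-11 33 17 11 5 / 1 -5 29 23 7 / 27 21 15 -1 -7 / 25 9 3 -13 31 / 13 -3 -9 35 19

Row 1 needs 55; the known cells sum to 22, so (1,2) = 33.
Using row 3: 27 + 21 + 15 + (-1) + ? → (3,5) = 55 − 62 = -7.
Column 1: -11 + 27 + 25 + 13 + ? = 55, so (2,1) = 1.
Column 3 must total 55; the given cells sum to 52, so (4,3) = 3.
The remaining cell in column 4 is (4,4) = 55 − 68 = -13.
Using row 2: 1 + 29 + 23 + 7 + ? → (2,2) = 55 − 60 = -5.
Row 4: 25 + 9 + 3 + (-13) + ? = 55, so (4,5) = 31.
The remaining cell in column 2 is (5,2) = 55 − 58 = -3.
Using column 5: 5 + 7 + (-7) + 31 + ? → (5,5) = 55 − 36 = 19.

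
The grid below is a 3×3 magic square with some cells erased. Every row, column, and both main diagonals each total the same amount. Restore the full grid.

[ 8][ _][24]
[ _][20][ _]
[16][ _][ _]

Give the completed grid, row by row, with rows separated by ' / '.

Anti-diagonal is already complete: 24 + 20 + 16 = 60, so that is the magic constant.
Row 1: 8 + 24 + ? = 60, so (1,2) = 28.
From column 1, 60 − (8 + 16) gives (2,1) = 36.
Using column 2: 28 + 20 + ? → (3,2) = 60 − 48 = 12.
Using main diagonal: 8 + 20 + ? → (3,3) = 60 − 28 = 32.
Using row 2: 36 + 20 + ? → (2,3) = 60 − 56 = 4.

8 28 24 / 36 20 4 / 16 12 32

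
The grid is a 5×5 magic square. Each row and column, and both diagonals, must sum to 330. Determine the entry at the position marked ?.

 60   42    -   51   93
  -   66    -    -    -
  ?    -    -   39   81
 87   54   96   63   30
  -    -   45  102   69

The remaining cell in row 1 is (1,3) = 330 − 246 = 84.
Column 4: 51 + 39 + 63 + 102 + ? = 330, so (2,4) = 75.
Using column 5: 93 + 81 + 30 + 69 + ? → (2,5) = 330 − 273 = 57.
Main diagonal needs 330; the known cells sum to 258, so (3,3) = 72.
Using anti-diagonal: 93 + 75 + 72 + 54 + ? → (5,1) = 330 − 294 = 36.
Row 5 must total 330; the given cells sum to 252, so (5,2) = 78.
Column 2 needs 330; the known cells sum to 240, so (3,2) = 90.
From column 3, 330 − (84 + 72 + 96 + 45) gives (2,3) = 33.
The remaining cell in row 2 is (2,1) = 330 − 231 = 99.
Row 3: 90 + 72 + 39 + 81 + ? = 330, so (3,1) = 48.

48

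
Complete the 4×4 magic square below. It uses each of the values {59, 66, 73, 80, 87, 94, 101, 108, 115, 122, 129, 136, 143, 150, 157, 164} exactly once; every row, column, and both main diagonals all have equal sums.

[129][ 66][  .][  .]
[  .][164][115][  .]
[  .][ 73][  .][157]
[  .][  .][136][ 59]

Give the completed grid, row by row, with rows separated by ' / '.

129 66 101 150 / 87 164 115 80 / 122 73 94 157 / 108 143 136 59

The 16 entries sum to 1784, so each line sums to 1784/4 = 446.
From column 2, 446 − (66 + 164 + 73) gives (4,2) = 143.
Main diagonal needs 446; the known cells sum to 352, so (3,3) = 94.
The remaining cell in row 3 is (3,1) = 446 − 324 = 122.
Row 4 must total 446; the given cells sum to 338, so (4,1) = 108.
Column 1 must total 446; the given cells sum to 359, so (2,1) = 87.
Using column 3: 115 + 94 + 136 + ? → (1,3) = 446 − 345 = 101.
From anti-diagonal, 446 − (115 + 73 + 108) gives (1,4) = 150.
Row 2 needs 446; the known cells sum to 366, so (2,4) = 80.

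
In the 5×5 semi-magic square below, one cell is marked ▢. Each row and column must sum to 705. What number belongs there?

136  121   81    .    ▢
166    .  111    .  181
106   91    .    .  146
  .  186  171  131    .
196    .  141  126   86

176

Row 5: 196 + 141 + 126 + 86 + ? = 705, so (5,2) = 156.
Using column 1: 136 + 166 + 106 + 196 + ? → (4,1) = 705 − 604 = 101.
Using column 2: 121 + 91 + 186 + 156 + ? → (2,2) = 705 − 554 = 151.
Column 3: 81 + 111 + 171 + 141 + ? = 705, so (3,3) = 201.
From row 2, 705 − (166 + 151 + 111 + 181) gives (2,4) = 96.
From row 3, 705 − (106 + 91 + 201 + 146) gives (3,4) = 161.
The remaining cell in row 4 is (4,5) = 705 − 589 = 116.
From column 4, 705 − (96 + 161 + 131 + 126) gives (1,4) = 191.
Column 5: 181 + 146 + 116 + 86 + ? = 705, so (1,5) = 176.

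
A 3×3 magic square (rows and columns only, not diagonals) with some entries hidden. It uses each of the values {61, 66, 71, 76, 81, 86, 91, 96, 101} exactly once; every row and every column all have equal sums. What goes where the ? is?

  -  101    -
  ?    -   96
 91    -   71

The 9 entries sum to 729, so each line sums to 729/3 = 243.
Row 3 needs 243; the known cells sum to 162, so (3,2) = 81.
Column 2: 101 + 81 + ? = 243, so (2,2) = 61.
From column 3, 243 − (96 + 71) gives (1,3) = 76.
Using row 1: 101 + 76 + ? → (1,1) = 243 − 177 = 66.
The remaining cell in row 2 is (2,1) = 243 − 157 = 86.

86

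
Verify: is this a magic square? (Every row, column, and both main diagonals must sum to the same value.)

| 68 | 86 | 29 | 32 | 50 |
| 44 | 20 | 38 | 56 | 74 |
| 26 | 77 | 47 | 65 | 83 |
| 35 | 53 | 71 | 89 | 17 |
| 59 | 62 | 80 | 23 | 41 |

No — column 3 sums to 265 but column 2 sums to 298.

Row 1: 68 + 86 + 29 + 32 + 50 = 265.
Row 2: 44 + 20 + 38 + 56 + 74 = 232.
Row 3: 26 + 77 + 47 + 65 + 83 = 298.
Row 4: 35 + 53 + 71 + 89 + 17 = 265.
Row 5: 59 + 62 + 80 + 23 + 41 = 265.
Column 1: 68 + 44 + 26 + 35 + 59 = 232.
Column 2: 86 + 20 + 77 + 53 + 62 = 298.
Column 3: 29 + 38 + 47 + 71 + 80 = 265.
Column 4: 32 + 56 + 65 + 89 + 23 = 265.
Column 5: 50 + 74 + 83 + 17 + 41 = 265.
Main diagonal: 68 + 20 + 47 + 89 + 41 = 265.
Anti-diagonal: 50 + 56 + 47 + 53 + 59 = 265.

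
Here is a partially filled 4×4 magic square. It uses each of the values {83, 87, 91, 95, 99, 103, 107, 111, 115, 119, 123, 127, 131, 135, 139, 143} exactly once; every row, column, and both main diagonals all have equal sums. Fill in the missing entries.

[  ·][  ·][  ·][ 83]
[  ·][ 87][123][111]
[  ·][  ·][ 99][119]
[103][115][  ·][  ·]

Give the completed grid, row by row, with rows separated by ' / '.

The 16 entries sum to 1808, so each line sums to 1808/4 = 452.
Row 2 needs 452; the known cells sum to 321, so (2,1) = 131.
Column 4 needs 452; the known cells sum to 313, so (4,4) = 139.
The remaining cell in main diagonal is (1,1) = 452 − 325 = 127.
Anti-diagonal needs 452; the known cells sum to 309, so (3,2) = 143.
The remaining cell in row 3 is (3,1) = 452 − 361 = 91.
Row 4 must total 452; the given cells sum to 357, so (4,3) = 95.
Column 2 must total 452; the given cells sum to 345, so (1,2) = 107.
Using column 3: 123 + 99 + 95 + ? → (1,3) = 452 − 317 = 135.

127 107 135 83 / 131 87 123 111 / 91 143 99 119 / 103 115 95 139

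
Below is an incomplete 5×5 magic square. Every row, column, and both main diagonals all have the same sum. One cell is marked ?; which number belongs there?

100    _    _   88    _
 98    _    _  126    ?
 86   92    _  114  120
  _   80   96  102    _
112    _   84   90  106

82

Column 4 is complete and sums to 520; that is the magic constant.
From row 3, 520 − (86 + 92 + 114 + 120) gives (3,3) = 108.
Using row 5: 112 + 84 + 90 + 106 + ? → (5,2) = 520 − 392 = 128.
Column 1: 100 + 98 + 86 + 112 + ? = 520, so (4,1) = 124.
The remaining cell in main diagonal is (2,2) = 520 − 416 = 104.
Anti-diagonal: 126 + 108 + 80 + 112 + ? = 520, so (1,5) = 94.
From row 4, 520 − (124 + 80 + 96 + 102) gives (4,5) = 118.
Column 2: 104 + 92 + 80 + 128 + ? = 520, so (1,2) = 116.
Column 5: 94 + 120 + 118 + 106 + ? = 520, so (2,5) = 82.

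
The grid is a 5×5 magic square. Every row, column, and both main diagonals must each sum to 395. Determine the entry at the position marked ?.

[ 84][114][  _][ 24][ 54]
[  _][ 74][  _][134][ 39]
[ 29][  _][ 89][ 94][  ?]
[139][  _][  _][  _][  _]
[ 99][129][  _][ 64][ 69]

124

Row 1: 84 + 114 + 24 + 54 + ? = 395, so (1,3) = 119.
The remaining cell in row 5 is (5,3) = 395 − 361 = 34.
Column 1 must total 395; the given cells sum to 351, so (2,1) = 44.
From column 4, 395 − (24 + 134 + 94 + 64) gives (4,4) = 79.
From anti-diagonal, 395 − (54 + 134 + 89 + 99) gives (4,2) = 19.
The remaining cell in row 2 is (2,3) = 395 − 291 = 104.
Column 2: 114 + 74 + 19 + 129 + ? = 395, so (3,2) = 59.
Column 3 needs 395; the known cells sum to 346, so (4,3) = 49.
Row 3: 29 + 59 + 89 + 94 + ? = 395, so (3,5) = 124.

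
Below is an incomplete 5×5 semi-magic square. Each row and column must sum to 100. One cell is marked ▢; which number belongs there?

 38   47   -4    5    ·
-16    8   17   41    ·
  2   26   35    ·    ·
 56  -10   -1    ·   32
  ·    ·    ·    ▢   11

Row 1 must total 100; the given cells sum to 86, so (1,5) = 14.
Row 2 needs 100; the known cells sum to 50, so (2,5) = 50.
From row 4, 100 − (56 + (-10) + (-1) + 32) gives (4,4) = 23.
Using column 1: 38 + (-16) + 2 + 56 + ? → (5,1) = 100 − 80 = 20.
The remaining cell in column 2 is (5,2) = 100 − 71 = 29.
The remaining cell in column 3 is (5,3) = 100 − 47 = 53.
From column 5, 100 − (14 + 50 + 32 + 11) gives (3,5) = -7.
Using row 3: 2 + 26 + 35 + (-7) + ? → (3,4) = 100 − 56 = 44.
Row 5: 20 + 29 + 53 + 11 + ? = 100, so (5,4) = -13.

-13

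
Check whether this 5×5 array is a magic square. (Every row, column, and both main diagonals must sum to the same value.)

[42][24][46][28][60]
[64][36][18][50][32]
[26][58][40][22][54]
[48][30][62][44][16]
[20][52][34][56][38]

Yes

Row 1: 42 + 24 + 46 + 28 + 60 = 200.
Row 2: 64 + 36 + 18 + 50 + 32 = 200.
Row 3: 26 + 58 + 40 + 22 + 54 = 200.
Row 4: 48 + 30 + 62 + 44 + 16 = 200.
Row 5: 20 + 52 + 34 + 56 + 38 = 200.
Column 1: 42 + 64 + 26 + 48 + 20 = 200.
Column 2: 24 + 36 + 58 + 30 + 52 = 200.
Column 3: 46 + 18 + 40 + 62 + 34 = 200.
Column 4: 28 + 50 + 22 + 44 + 56 = 200.
Column 5: 60 + 32 + 54 + 16 + 38 = 200.
Main diagonal: 42 + 36 + 40 + 44 + 38 = 200.
Anti-diagonal: 60 + 50 + 40 + 30 + 20 = 200.
All lines sum to 200.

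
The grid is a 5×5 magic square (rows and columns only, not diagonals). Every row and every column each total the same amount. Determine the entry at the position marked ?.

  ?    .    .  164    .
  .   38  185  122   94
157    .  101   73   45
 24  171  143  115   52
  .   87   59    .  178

108

Row 4 is complete and sums to 505; that is the magic constant.
Using row 2: 38 + 185 + 122 + 94 + ? → (2,1) = 505 − 439 = 66.
Row 3: 157 + 101 + 73 + 45 + ? = 505, so (3,2) = 129.
The remaining cell in column 2 is (1,2) = 505 − 425 = 80.
Column 3 must total 505; the given cells sum to 488, so (1,3) = 17.
Column 4: 164 + 122 + 73 + 115 + ? = 505, so (5,4) = 31.
The remaining cell in column 5 is (1,5) = 505 − 369 = 136.
Row 1 needs 505; the known cells sum to 397, so (1,1) = 108.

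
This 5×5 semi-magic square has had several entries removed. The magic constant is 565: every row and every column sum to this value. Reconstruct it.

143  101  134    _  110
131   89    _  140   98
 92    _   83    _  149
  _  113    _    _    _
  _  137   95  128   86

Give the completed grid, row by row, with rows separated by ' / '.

143 101 134 77 110 / 131 89 107 140 98 / 92 125 83 116 149 / 80 113 146 104 122 / 119 137 95 128 86

Row 1 must total 565; the given cells sum to 488, so (1,4) = 77.
Row 2 must total 565; the given cells sum to 458, so (2,3) = 107.
Row 5 must total 565; the given cells sum to 446, so (5,1) = 119.
Column 1: 143 + 131 + 92 + 119 + ? = 565, so (4,1) = 80.
Using column 2: 101 + 89 + 113 + 137 + ? → (3,2) = 565 − 440 = 125.
Column 3 needs 565; the known cells sum to 419, so (4,3) = 146.
Column 5 must total 565; the given cells sum to 443, so (4,5) = 122.
Row 3 needs 565; the known cells sum to 449, so (3,4) = 116.
Row 4 needs 565; the known cells sum to 461, so (4,4) = 104.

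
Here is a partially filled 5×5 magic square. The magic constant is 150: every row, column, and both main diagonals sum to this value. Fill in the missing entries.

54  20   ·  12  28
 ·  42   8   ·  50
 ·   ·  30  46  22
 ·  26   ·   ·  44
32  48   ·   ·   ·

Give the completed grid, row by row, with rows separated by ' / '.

Row 1 needs 150; the known cells sum to 114, so (1,3) = 36.
Column 2 needs 150; the known cells sum to 136, so (3,2) = 14.
From column 5, 150 − (28 + 50 + 22 + 44) gives (5,5) = 6.
Main diagonal needs 150; the known cells sum to 132, so (4,4) = 18.
Anti-diagonal needs 150; the known cells sum to 116, so (2,4) = 34.
Row 2 needs 150; the known cells sum to 134, so (2,1) = 16.
Using row 3: 14 + 30 + 46 + 22 + ? → (3,1) = 150 − 112 = 38.
Column 1 needs 150; the known cells sum to 140, so (4,1) = 10.
From column 4, 150 − (12 + 34 + 46 + 18) gives (5,4) = 40.
Row 4 needs 150; the known cells sum to 98, so (4,3) = 52.
Row 5 needs 150; the known cells sum to 126, so (5,3) = 24.

54 20 36 12 28 / 16 42 8 34 50 / 38 14 30 46 22 / 10 26 52 18 44 / 32 48 24 40 6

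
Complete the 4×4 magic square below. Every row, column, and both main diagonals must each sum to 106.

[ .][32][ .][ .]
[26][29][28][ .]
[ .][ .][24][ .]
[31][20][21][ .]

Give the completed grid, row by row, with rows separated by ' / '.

19 32 33 22 / 26 29 28 23 / 30 25 24 27 / 31 20 21 34

Using row 2: 26 + 29 + 28 + ? → (2,4) = 106 − 83 = 23.
The remaining cell in row 4 is (4,4) = 106 − 72 = 34.
The remaining cell in column 2 is (3,2) = 106 − 81 = 25.
Column 3 needs 106; the known cells sum to 73, so (1,3) = 33.
Main diagonal must total 106; the given cells sum to 87, so (1,1) = 19.
Anti-diagonal must total 106; the given cells sum to 84, so (1,4) = 22.
The remaining cell in column 1 is (3,1) = 106 − 76 = 30.
Column 4 needs 106; the known cells sum to 79, so (3,4) = 27.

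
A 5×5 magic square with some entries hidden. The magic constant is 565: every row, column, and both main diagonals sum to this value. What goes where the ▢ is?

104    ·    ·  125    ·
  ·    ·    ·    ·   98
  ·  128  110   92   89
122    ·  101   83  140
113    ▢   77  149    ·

From row 3, 565 − (128 + 110 + 92 + 89) gives (3,1) = 146.
Row 4: 122 + 101 + 83 + 140 + ? = 565, so (4,2) = 119.
The remaining cell in column 1 is (2,1) = 565 − 485 = 80.
From column 4, 565 − (125 + 92 + 83 + 149) gives (2,4) = 116.
The remaining cell in anti-diagonal is (1,5) = 565 − 458 = 107.
Using column 5: 107 + 98 + 89 + 140 + ? → (5,5) = 565 − 434 = 131.
Using main diagonal: 104 + 110 + 83 + 131 + ? → (2,2) = 565 − 428 = 137.
Row 2 needs 565; the known cells sum to 431, so (2,3) = 134.
From row 5, 565 − (113 + 77 + 149 + 131) gives (5,2) = 95.

95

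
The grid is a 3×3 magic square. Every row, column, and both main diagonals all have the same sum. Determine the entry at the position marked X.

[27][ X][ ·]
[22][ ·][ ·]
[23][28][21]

Column 1 is complete and sums to 72; that is the magic constant.
Main diagonal needs 72; the known cells sum to 48, so (2,2) = 24.
Using anti-diagonal: 24 + 23 + ? → (1,3) = 72 − 47 = 25.
Row 1 needs 72; the known cells sum to 52, so (1,2) = 20.

20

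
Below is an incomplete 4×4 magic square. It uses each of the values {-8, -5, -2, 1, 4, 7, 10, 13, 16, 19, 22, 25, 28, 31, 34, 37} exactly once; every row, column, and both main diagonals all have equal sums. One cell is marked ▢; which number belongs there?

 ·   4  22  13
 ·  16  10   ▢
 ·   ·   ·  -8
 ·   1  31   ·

The 16 entries sum to 232, so each line sums to 232/4 = 58.
The remaining cell in row 1 is (1,1) = 58 − 39 = 19.
From column 2, 58 − (4 + 16 + 1) gives (3,2) = 37.
The remaining cell in column 3 is (3,3) = 58 − 63 = -5.
Main diagonal: 19 + 16 + (-5) + ? = 58, so (4,4) = 28.
Using anti-diagonal: 13 + 10 + 37 + ? → (4,1) = 58 − 60 = -2.
The remaining cell in row 3 is (3,1) = 58 − 24 = 34.
Column 1 needs 58; the known cells sum to 51, so (2,1) = 7.
Column 4: 13 + (-8) + 28 + ? = 58, so (2,4) = 25.

25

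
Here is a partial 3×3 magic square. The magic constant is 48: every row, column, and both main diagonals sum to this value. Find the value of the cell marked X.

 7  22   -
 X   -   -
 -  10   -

28

Row 1 must total 48; the given cells sum to 29, so (1,3) = 19.
Column 2 needs 48; the known cells sum to 32, so (2,2) = 16.
Main diagonal must total 48; the given cells sum to 23, so (3,3) = 25.
Anti-diagonal: 19 + 16 + ? = 48, so (3,1) = 13.
Column 1 must total 48; the given cells sum to 20, so (2,1) = 28.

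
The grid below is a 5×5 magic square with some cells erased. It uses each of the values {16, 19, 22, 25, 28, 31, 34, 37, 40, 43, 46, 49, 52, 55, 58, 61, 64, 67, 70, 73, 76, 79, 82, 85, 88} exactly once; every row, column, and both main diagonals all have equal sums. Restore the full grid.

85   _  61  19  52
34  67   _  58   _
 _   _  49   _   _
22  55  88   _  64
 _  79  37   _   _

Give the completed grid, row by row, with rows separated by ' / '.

85 43 61 19 52 / 34 67 25 58 76 / 73 16 49 82 40 / 22 55 88 31 64 / 46 79 37 70 28

The 25 entries sum to 1300, so each line sums to 1300/5 = 260.
Using row 1: 85 + 61 + 19 + 52 + ? → (1,2) = 260 − 217 = 43.
From row 4, 260 − (22 + 55 + 88 + 64) gives (4,4) = 31.
The remaining cell in column 2 is (3,2) = 260 − 244 = 16.
Column 3 must total 260; the given cells sum to 235, so (2,3) = 25.
From main diagonal, 260 − (85 + 67 + 49 + 31) gives (5,5) = 28.
Anti-diagonal needs 260; the known cells sum to 214, so (5,1) = 46.
Row 2 must total 260; the given cells sum to 184, so (2,5) = 76.
The remaining cell in row 5 is (5,4) = 260 − 190 = 70.
Column 1 needs 260; the known cells sum to 187, so (3,1) = 73.
From column 4, 260 − (19 + 58 + 31 + 70) gives (3,4) = 82.
Using column 5: 52 + 76 + 64 + 28 + ? → (3,5) = 260 − 220 = 40.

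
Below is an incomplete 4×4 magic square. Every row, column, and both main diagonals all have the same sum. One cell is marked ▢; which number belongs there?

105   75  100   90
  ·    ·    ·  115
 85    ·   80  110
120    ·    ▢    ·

Row 1 is complete and sums to 370; that is the magic constant.
From row 3, 370 − (85 + 80 + 110) gives (3,2) = 95.
From column 1, 370 − (105 + 85 + 120) gives (2,1) = 60.
The remaining cell in column 4 is (4,4) = 370 − 315 = 55.
Main diagonal needs 370; the known cells sum to 240, so (2,2) = 130.
Anti-diagonal needs 370; the known cells sum to 305, so (2,3) = 65.
The remaining cell in column 2 is (4,2) = 370 − 300 = 70.
The remaining cell in column 3 is (4,3) = 370 − 245 = 125.

125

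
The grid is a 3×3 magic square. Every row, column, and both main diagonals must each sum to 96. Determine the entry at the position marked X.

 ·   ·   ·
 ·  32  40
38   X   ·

Row 2 needs 96; the known cells sum to 72, so (2,1) = 24.
Column 1: 24 + 38 + ? = 96, so (1,1) = 34.
From main diagonal, 96 − (34 + 32) gives (3,3) = 30.
Anti-diagonal: 32 + 38 + ? = 96, so (1,3) = 26.
From row 1, 96 − (34 + 26) gives (1,2) = 36.
Using row 3: 38 + 30 + ? → (3,2) = 96 − 68 = 28.

28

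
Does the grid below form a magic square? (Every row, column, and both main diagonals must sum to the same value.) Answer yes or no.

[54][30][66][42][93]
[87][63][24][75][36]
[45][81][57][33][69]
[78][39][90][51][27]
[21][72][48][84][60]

Yes

Row 1: 54 + 30 + 66 + 42 + 93 = 285.
Row 2: 87 + 63 + 24 + 75 + 36 = 285.
Row 3: 45 + 81 + 57 + 33 + 69 = 285.
Row 4: 78 + 39 + 90 + 51 + 27 = 285.
Row 5: 21 + 72 + 48 + 84 + 60 = 285.
Column 1: 54 + 87 + 45 + 78 + 21 = 285.
Column 2: 30 + 63 + 81 + 39 + 72 = 285.
Column 3: 66 + 24 + 57 + 90 + 48 = 285.
Column 4: 42 + 75 + 33 + 51 + 84 = 285.
Column 5: 93 + 36 + 69 + 27 + 60 = 285.
Main diagonal: 54 + 63 + 57 + 51 + 60 = 285.
Anti-diagonal: 93 + 75 + 57 + 39 + 21 = 285.
All lines sum to 285.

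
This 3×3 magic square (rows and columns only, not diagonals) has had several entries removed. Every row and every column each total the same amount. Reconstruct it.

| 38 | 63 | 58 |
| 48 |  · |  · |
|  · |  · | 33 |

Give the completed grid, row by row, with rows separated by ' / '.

Row 1 is already complete: 38 + 63 + 58 = 159, so that is the magic constant.
The remaining cell in column 1 is (3,1) = 159 − 86 = 73.
From column 3, 159 − (58 + 33) gives (2,3) = 68.
Row 2 must total 159; the given cells sum to 116, so (2,2) = 43.
From row 3, 159 − (73 + 33) gives (3,2) = 53.

38 63 58 / 48 43 68 / 73 53 33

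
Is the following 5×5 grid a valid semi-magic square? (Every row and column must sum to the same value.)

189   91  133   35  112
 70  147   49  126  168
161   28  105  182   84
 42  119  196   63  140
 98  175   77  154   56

Row 1: 189 + 91 + 133 + 35 + 112 = 560.
Row 2: 70 + 147 + 49 + 126 + 168 = 560.
Row 3: 161 + 28 + 105 + 182 + 84 = 560.
Row 4: 42 + 119 + 196 + 63 + 140 = 560.
Row 5: 98 + 175 + 77 + 154 + 56 = 560.
Column 1: 189 + 70 + 161 + 42 + 98 = 560.
Column 2: 91 + 147 + 28 + 119 + 175 = 560.
Column 3: 133 + 49 + 105 + 196 + 77 = 560.
Column 4: 35 + 126 + 182 + 63 + 154 = 560.
Column 5: 112 + 168 + 84 + 140 + 56 = 560.
All lines sum to 560.

Yes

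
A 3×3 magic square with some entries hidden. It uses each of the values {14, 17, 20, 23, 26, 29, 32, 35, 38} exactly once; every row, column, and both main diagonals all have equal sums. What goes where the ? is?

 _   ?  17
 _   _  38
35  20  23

The 9 entries sum to 234, so each line sums to 234/3 = 78.
Anti-diagonal needs 78; the known cells sum to 52, so (2,2) = 26.
Using row 2: 26 + 38 + ? → (2,1) = 78 − 64 = 14.
The remaining cell in column 1 is (1,1) = 78 − 49 = 29.
Using column 2: 26 + 20 + ? → (1,2) = 78 − 46 = 32.

32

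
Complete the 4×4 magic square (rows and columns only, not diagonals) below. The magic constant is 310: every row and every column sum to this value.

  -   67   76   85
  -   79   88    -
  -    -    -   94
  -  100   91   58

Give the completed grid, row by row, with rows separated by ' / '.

Using row 1: 67 + 76 + 85 + ? → (1,1) = 310 − 228 = 82.
Row 4: 100 + 91 + 58 + ? = 310, so (4,1) = 61.
From column 2, 310 − (67 + 79 + 100) gives (3,2) = 64.
Using column 3: 76 + 88 + 91 + ? → (3,3) = 310 − 255 = 55.
From column 4, 310 − (85 + 94 + 58) gives (2,4) = 73.
Row 2 needs 310; the known cells sum to 240, so (2,1) = 70.
Row 3: 64 + 55 + 94 + ? = 310, so (3,1) = 97.

82 67 76 85 / 70 79 88 73 / 97 64 55 94 / 61 100 91 58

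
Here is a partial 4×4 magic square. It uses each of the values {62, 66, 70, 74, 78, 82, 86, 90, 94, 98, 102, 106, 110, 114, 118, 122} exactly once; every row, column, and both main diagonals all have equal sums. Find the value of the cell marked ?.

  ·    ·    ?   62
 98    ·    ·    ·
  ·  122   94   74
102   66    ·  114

The 16 entries sum to 1472, so each line sums to 1472/4 = 368.
Row 3 needs 368; the known cells sum to 290, so (3,1) = 78.
From row 4, 368 − (102 + 66 + 114) gives (4,3) = 86.
Using column 1: 98 + 78 + 102 + ? → (1,1) = 368 − 278 = 90.
Column 4 must total 368; the given cells sum to 250, so (2,4) = 118.
The remaining cell in main diagonal is (2,2) = 368 − 298 = 70.
Using anti-diagonal: 62 + 122 + 102 + ? → (2,3) = 368 − 286 = 82.
Using column 2: 70 + 122 + 66 + ? → (1,2) = 368 − 258 = 110.
The remaining cell in column 3 is (1,3) = 368 − 262 = 106.

106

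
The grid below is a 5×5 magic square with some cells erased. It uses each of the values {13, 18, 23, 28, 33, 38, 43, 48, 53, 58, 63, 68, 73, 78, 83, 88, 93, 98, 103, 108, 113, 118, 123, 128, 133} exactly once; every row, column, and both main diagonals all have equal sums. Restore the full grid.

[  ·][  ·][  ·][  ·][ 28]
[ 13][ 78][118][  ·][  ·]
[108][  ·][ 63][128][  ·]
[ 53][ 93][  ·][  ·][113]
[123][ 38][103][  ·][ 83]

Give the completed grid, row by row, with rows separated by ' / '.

68 133 48 88 28 / 13 78 118 58 98 / 108 23 63 128 43 / 53 93 33 73 113 / 123 38 103 18 83

The 25 entries sum to 1825, so each line sums to 1825/5 = 365.
The remaining cell in row 5 is (5,4) = 365 − 347 = 18.
Column 1: 13 + 108 + 53 + 123 + ? = 365, so (1,1) = 68.
Main diagonal must total 365; the given cells sum to 292, so (4,4) = 73.
Anti-diagonal needs 365; the known cells sum to 307, so (2,4) = 58.
Row 2 must total 365; the given cells sum to 267, so (2,5) = 98.
Row 4 must total 365; the given cells sum to 332, so (4,3) = 33.
The remaining cell in column 3 is (1,3) = 365 − 317 = 48.
Using column 4: 58 + 128 + 73 + 18 + ? → (1,4) = 365 − 277 = 88.
Column 5: 28 + 98 + 113 + 83 + ? = 365, so (3,5) = 43.
Row 1: 68 + 48 + 88 + 28 + ? = 365, so (1,2) = 133.
Row 3: 108 + 63 + 128 + 43 + ? = 365, so (3,2) = 23.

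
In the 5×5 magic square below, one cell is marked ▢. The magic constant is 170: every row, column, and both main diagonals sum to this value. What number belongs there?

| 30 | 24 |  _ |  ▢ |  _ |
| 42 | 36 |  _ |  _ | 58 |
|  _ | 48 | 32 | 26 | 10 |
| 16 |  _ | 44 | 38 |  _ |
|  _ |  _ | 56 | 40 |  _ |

Using row 3: 48 + 32 + 26 + 10 + ? → (3,1) = 170 − 116 = 54.
Using column 1: 30 + 42 + 54 + 16 + ? → (5,1) = 170 − 142 = 28.
Main diagonal: 30 + 36 + 32 + 38 + ? = 170, so (5,5) = 34.
Row 5 must total 170; the given cells sum to 158, so (5,2) = 12.
From column 2, 170 − (24 + 36 + 48 + 12) gives (4,2) = 50.
From row 4, 170 − (16 + 50 + 44 + 38) gives (4,5) = 22.
The remaining cell in column 5 is (1,5) = 170 − 124 = 46.
Using anti-diagonal: 46 + 32 + 50 + 28 + ? → (2,4) = 170 − 156 = 14.
Row 2: 42 + 36 + 14 + 58 + ? = 170, so (2,3) = 20.
The remaining cell in column 3 is (1,3) = 170 − 152 = 18.
Column 4 must total 170; the given cells sum to 118, so (1,4) = 52.

52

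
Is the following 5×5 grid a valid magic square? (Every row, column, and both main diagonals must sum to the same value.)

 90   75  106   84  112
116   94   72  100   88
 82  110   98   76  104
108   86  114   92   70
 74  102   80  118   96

Row 1: 90 + 75 + 106 + 84 + 112 = 467.
Row 2: 116 + 94 + 72 + 100 + 88 = 470.
Row 3: 82 + 110 + 98 + 76 + 104 = 470.
Row 4: 108 + 86 + 114 + 92 + 70 = 470.
Row 5: 74 + 102 + 80 + 118 + 96 = 470.
Column 1: 90 + 116 + 82 + 108 + 74 = 470.
Column 2: 75 + 94 + 110 + 86 + 102 = 467.
Column 3: 106 + 72 + 98 + 114 + 80 = 470.
Column 4: 84 + 100 + 76 + 92 + 118 = 470.
Column 5: 112 + 88 + 104 + 70 + 96 = 470.
Main diagonal: 90 + 94 + 98 + 92 + 96 = 470.
Anti-diagonal: 112 + 100 + 98 + 86 + 74 = 470.

No — row 1 sums to 467 but column 4 sums to 470.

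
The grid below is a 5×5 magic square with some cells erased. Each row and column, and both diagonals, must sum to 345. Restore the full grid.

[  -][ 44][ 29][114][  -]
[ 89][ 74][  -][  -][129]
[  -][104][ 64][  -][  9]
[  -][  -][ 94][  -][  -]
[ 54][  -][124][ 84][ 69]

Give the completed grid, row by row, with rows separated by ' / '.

Row 5 needs 345; the known cells sum to 331, so (5,2) = 14.
Column 2 needs 345; the known cells sum to 236, so (4,2) = 109.
Column 3 needs 345; the known cells sum to 311, so (2,3) = 34.
From row 2, 345 − (89 + 74 + 34 + 129) gives (2,4) = 19.
The remaining cell in anti-diagonal is (1,5) = 345 − 246 = 99.
Row 1 needs 345; the known cells sum to 286, so (1,1) = 59.
Column 5 must total 345; the given cells sum to 306, so (4,5) = 39.
Main diagonal must total 345; the given cells sum to 266, so (4,4) = 79.
Row 4 needs 345; the known cells sum to 321, so (4,1) = 24.
Column 1: 59 + 89 + 24 + 54 + ? = 345, so (3,1) = 119.
Using column 4: 114 + 19 + 79 + 84 + ? → (3,4) = 345 − 296 = 49.

59 44 29 114 99 / 89 74 34 19 129 / 119 104 64 49 9 / 24 109 94 79 39 / 54 14 124 84 69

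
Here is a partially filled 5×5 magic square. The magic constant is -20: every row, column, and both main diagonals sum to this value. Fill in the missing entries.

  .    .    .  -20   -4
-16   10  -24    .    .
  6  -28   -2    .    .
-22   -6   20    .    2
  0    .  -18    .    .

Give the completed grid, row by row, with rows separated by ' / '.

12 -12 4 -20 -4 / -16 10 -24 -8 18 / 6 -28 -2 14 -10 / -22 -6 20 -14 2 / 0 16 -18 8 -26

Using row 4: -22 + (-6) + 20 + 2 + ? → (4,4) = -20 − (-6) = -14.
Column 1 must total -20; the given cells sum to -32, so (1,1) = 12.
The remaining cell in column 3 is (1,3) = -20 − (-24) = 4.
From main diagonal, -20 − (12 + 10 + (-2) + (-14)) gives (5,5) = -26.
Anti-diagonal needs -20; the known cells sum to -12, so (2,4) = -8.
Row 1: 12 + 4 + (-20) + (-4) + ? = -20, so (1,2) = -12.
From row 2, -20 − (-16 + 10 + (-24) + (-8)) gives (2,5) = 18.
Using column 2: -12 + 10 + (-28) + (-6) + ? → (5,2) = -20 − (-36) = 16.
Using column 5: -4 + 18 + 2 + (-26) + ? → (3,5) = -20 − (-10) = -10.
From row 3, -20 − (6 + (-28) + (-2) + (-10)) gives (3,4) = 14.
Row 5: 0 + 16 + (-18) + (-26) + ? = -20, so (5,4) = 8.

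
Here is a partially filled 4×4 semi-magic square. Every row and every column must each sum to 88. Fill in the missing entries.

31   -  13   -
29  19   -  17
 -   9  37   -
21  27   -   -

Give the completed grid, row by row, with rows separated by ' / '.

31 33 13 11 / 29 19 23 17 / 7 9 37 35 / 21 27 15 25

Row 2: 29 + 19 + 17 + ? = 88, so (2,3) = 23.
The remaining cell in column 1 is (3,1) = 88 − 81 = 7.
From column 2, 88 − (19 + 9 + 27) gives (1,2) = 33.
Using column 3: 13 + 23 + 37 + ? → (4,3) = 88 − 73 = 15.
Row 1 must total 88; the given cells sum to 77, so (1,4) = 11.
Row 3 needs 88; the known cells sum to 53, so (3,4) = 35.
Row 4 must total 88; the given cells sum to 63, so (4,4) = 25.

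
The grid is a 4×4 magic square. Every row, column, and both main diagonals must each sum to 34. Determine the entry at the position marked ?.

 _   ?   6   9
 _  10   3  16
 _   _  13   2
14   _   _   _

15

From row 2, 34 − (10 + 3 + 16) gives (2,1) = 5.
Column 3 needs 34; the known cells sum to 22, so (4,3) = 12.
From column 4, 34 − (9 + 16 + 2) gives (4,4) = 7.
Main diagonal needs 34; the known cells sum to 30, so (1,1) = 4.
Using anti-diagonal: 9 + 3 + 14 + ? → (3,2) = 34 − 26 = 8.
Row 1: 4 + 6 + 9 + ? = 34, so (1,2) = 15.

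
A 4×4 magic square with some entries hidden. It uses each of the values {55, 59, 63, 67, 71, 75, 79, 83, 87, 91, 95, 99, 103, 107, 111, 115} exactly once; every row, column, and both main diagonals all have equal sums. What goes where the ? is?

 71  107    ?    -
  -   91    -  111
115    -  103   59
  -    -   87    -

The 16 entries sum to 1360, so each line sums to 1360/4 = 340.
Using row 3: 115 + 103 + 59 + ? → (3,2) = 340 − 277 = 63.
Using column 2: 107 + 91 + 63 + ? → (4,2) = 340 − 261 = 79.
The remaining cell in main diagonal is (4,4) = 340 − 265 = 75.
Row 4 must total 340; the given cells sum to 241, so (4,1) = 99.
Column 1 must total 340; the given cells sum to 285, so (2,1) = 55.
Using column 4: 111 + 59 + 75 + ? → (1,4) = 340 − 245 = 95.
Anti-diagonal must total 340; the given cells sum to 257, so (2,3) = 83.
The remaining cell in row 1 is (1,3) = 340 − 273 = 67.

67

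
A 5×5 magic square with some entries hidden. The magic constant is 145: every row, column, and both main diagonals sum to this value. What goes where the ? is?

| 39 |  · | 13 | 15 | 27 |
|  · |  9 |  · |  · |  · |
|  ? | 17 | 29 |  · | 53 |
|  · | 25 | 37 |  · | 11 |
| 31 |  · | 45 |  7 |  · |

5

Row 1: 39 + 13 + 15 + 27 + ? = 145, so (1,2) = 51.
Using column 2: 51 + 9 + 17 + 25 + ? → (5,2) = 145 − 102 = 43.
Column 3 must total 145; the given cells sum to 124, so (2,3) = 21.
From anti-diagonal, 145 − (27 + 29 + 25 + 31) gives (2,4) = 33.
From row 5, 145 − (31 + 43 + 45 + 7) gives (5,5) = 19.
Column 5: 27 + 53 + 11 + 19 + ? = 145, so (2,5) = 35.
The remaining cell in main diagonal is (4,4) = 145 − 96 = 49.
The remaining cell in row 2 is (2,1) = 145 − 98 = 47.
Using row 4: 25 + 37 + 49 + 11 + ? → (4,1) = 145 − 122 = 23.
Column 1 needs 145; the known cells sum to 140, so (3,1) = 5.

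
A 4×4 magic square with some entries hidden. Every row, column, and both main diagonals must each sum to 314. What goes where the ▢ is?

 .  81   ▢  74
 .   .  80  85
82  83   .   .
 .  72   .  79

Column 2 must total 314; the given cells sum to 236, so (2,2) = 78.
Column 4 needs 314; the known cells sum to 238, so (3,4) = 76.
Anti-diagonal: 74 + 80 + 83 + ? = 314, so (4,1) = 77.
Row 2: 78 + 80 + 85 + ? = 314, so (2,1) = 71.
From row 3, 314 − (82 + 83 + 76) gives (3,3) = 73.
Row 4 needs 314; the known cells sum to 228, so (4,3) = 86.
Column 1: 71 + 82 + 77 + ? = 314, so (1,1) = 84.
The remaining cell in column 3 is (1,3) = 314 − 239 = 75.

75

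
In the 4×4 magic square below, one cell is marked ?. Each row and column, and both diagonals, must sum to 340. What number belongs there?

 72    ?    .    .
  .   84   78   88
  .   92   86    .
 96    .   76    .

Row 2 must total 340; the given cells sum to 250, so (2,1) = 90.
Using column 1: 72 + 90 + 96 + ? → (3,1) = 340 − 258 = 82.
Column 3 needs 340; the known cells sum to 240, so (1,3) = 100.
Main diagonal needs 340; the known cells sum to 242, so (4,4) = 98.
The remaining cell in anti-diagonal is (1,4) = 340 − 266 = 74.
Row 1: 72 + 100 + 74 + ? = 340, so (1,2) = 94.

94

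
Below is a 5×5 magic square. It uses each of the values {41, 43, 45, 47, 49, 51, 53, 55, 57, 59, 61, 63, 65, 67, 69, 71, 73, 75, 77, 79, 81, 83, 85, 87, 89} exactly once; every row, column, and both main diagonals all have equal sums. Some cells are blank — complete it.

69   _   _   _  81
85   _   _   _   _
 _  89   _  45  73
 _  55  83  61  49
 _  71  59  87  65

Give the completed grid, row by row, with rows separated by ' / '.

69 47 75 53 81 / 85 63 41 79 57 / 51 89 67 45 73 / 77 55 83 61 49 / 43 71 59 87 65

The 25 entries sum to 1625, so each line sums to 1625/5 = 325.
Using row 4: 55 + 83 + 61 + 49 + ? → (4,1) = 325 − 248 = 77.
Row 5 must total 325; the given cells sum to 282, so (5,1) = 43.
From column 1, 325 − (69 + 85 + 77 + 43) gives (3,1) = 51.
The remaining cell in column 5 is (2,5) = 325 − 268 = 57.
Row 3 must total 325; the given cells sum to 258, so (3,3) = 67.
From main diagonal, 325 − (69 + 67 + 61 + 65) gives (2,2) = 63.
From anti-diagonal, 325 − (81 + 67 + 55 + 43) gives (2,4) = 79.
From row 2, 325 − (85 + 63 + 79 + 57) gives (2,3) = 41.
Column 2: 63 + 89 + 55 + 71 + ? = 325, so (1,2) = 47.
From column 3, 325 − (41 + 67 + 83 + 59) gives (1,3) = 75.
Using column 4: 79 + 45 + 61 + 87 + ? → (1,4) = 325 − 272 = 53.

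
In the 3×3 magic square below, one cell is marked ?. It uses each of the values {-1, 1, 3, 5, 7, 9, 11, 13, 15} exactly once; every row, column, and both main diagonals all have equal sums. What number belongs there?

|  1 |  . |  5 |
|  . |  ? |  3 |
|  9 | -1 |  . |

7

The 9 entries sum to 63, so each line sums to 63/3 = 21.
Row 1 needs 21; the known cells sum to 6, so (1,2) = 15.
Row 3 needs 21; the known cells sum to 8, so (3,3) = 13.
Column 1: 1 + 9 + ? = 21, so (2,1) = 11.
Column 2 must total 21; the given cells sum to 14, so (2,2) = 7.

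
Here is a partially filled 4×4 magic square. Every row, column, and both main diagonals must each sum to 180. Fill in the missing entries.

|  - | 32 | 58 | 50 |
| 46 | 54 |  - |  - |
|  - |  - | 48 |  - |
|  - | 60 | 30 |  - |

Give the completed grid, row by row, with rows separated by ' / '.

40 32 58 50 / 46 54 44 36 / 42 34 48 56 / 52 60 30 38

Row 1: 32 + 58 + 50 + ? = 180, so (1,1) = 40.
Using column 2: 32 + 54 + 60 + ? → (3,2) = 180 − 146 = 34.
From column 3, 180 − (58 + 48 + 30) gives (2,3) = 44.
Main diagonal must total 180; the given cells sum to 142, so (4,4) = 38.
Anti-diagonal needs 180; the known cells sum to 128, so (4,1) = 52.
The remaining cell in row 2 is (2,4) = 180 − 144 = 36.
Column 1: 40 + 46 + 52 + ? = 180, so (3,1) = 42.
The remaining cell in column 4 is (3,4) = 180 − 124 = 56.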